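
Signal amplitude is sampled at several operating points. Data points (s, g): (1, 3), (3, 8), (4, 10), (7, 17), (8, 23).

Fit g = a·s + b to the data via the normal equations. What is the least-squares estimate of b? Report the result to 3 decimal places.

b = -0.187

The normal system AᵀA·[a, b]ᵀ = Aᵀg is [[139, 23]; [23, 5]]·[a, b]ᵀ = [370, 61]ᵀ.
det = 139·5 − 23² = 166.
a = (370·5 − 23·61)/166 = 447/166; b = (139·61 − 23·370)/166 = -31/166.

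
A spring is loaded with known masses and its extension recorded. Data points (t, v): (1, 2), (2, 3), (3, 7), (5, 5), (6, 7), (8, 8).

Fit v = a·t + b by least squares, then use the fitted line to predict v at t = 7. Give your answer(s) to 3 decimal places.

The normal equations are: 139·a + 25·b = 160;  25·a + 6·b = 32.
(Σt·t = 139, Σt = 25, Σ1 = 6, Σt·v = 160, Σv = 32.)
Eliminating b: 6·(row 1) − 25·(row 2) gives 209·a = 6·160 − 25·32 = 160, so a = 160/209.
Then b = (32 − 25·(160/209))/6 = 448/209.
At t = 7: v̂ = (160/209)·(7) + (448/209)·(1) = 1568/209.

v̂ = 7.502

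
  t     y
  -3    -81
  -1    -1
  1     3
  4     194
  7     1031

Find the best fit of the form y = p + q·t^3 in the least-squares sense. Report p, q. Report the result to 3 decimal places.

Entries of AᵀA: Σ1 = 5, Σt^3 = 380, Σt^3·t^3 = 122476.
And Σy = 1146, Σt^3·y = 368240.
AᵀA·[p, q]ᵀ = Aᵀy becomes [[5, 380]; [380, 122476]]·[p, q]ᵀ = [1146, 368240]ᵀ.
det = 5·122476 − 380² = 467980.
p = (1146·122476 − 380·368240)/467980 = 106574/116995; q = (5·368240 − 380·1146)/467980 = 70286/23399.

p = 0.911, q = 3.004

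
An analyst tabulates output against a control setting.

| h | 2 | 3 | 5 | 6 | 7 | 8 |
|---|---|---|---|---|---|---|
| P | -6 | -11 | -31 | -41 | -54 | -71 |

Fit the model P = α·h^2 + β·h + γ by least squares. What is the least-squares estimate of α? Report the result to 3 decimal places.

α = -0.936

From the data, Σh^2·h^2 = 8515, Σh^2·h = 1231, Σh^2 = 187, Σh·h = 187, Σh = 31, Σ1 = 6.
Moment sums: Σh^2·P = -9564, Σh·P = -1392, ΣP = -214.
Row-reducing yields α = -131/140, β = -201/140, γ = 32/35.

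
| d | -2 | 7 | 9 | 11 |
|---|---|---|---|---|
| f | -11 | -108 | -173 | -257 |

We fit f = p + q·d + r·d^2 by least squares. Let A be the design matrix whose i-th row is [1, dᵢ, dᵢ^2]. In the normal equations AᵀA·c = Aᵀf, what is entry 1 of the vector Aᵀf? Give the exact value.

Entry 1 ↔ basis 1, so (Aᵀf)_{1} = Σᵢ fᵢ = (1)·(-11) + (1)·(-108) + (1)·(-173) + (1)·(-257) = -549.

-549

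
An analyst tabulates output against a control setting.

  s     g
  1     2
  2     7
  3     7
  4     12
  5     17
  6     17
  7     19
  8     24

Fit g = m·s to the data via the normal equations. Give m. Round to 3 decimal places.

m = 2.926

Forming XᵀX = [[204]] and Xᵀg = [597]ᵀ gives XᵀX·[m]ᵀ = Xᵀg.
Hence m = 597 / 204 ≈ 2.92647.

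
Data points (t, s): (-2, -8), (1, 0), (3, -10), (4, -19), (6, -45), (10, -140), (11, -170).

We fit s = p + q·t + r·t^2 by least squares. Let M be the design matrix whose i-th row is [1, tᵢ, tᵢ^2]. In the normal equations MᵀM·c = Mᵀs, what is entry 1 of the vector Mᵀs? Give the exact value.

-392

Entry 1 ↔ basis 1, so (Mᵀs)_{1} = Σᵢ sᵢ = (1)·(-8) + (1)·(0) + (1)·(-10) + (1)·(-19) + (1)·(-45) + (1)·(-140) + (1)·(-170) = -392.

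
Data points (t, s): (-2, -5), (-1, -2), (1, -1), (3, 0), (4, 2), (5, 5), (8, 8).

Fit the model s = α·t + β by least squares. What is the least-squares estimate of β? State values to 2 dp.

β = -2.14

Normal-equation sums: Σt·t = 120, Σt = 18, Σ1 = 7.
Right-hand side: Σt·s = 108, Σs = 7.
Normal equations: [[120, 18]; [18, 7]]·[α, β]ᵀ = [108, 7]ᵀ.
det = 120·7 − 18² = 516.
α = (108·7 − 18·7)/516 = 105/86; β = (120·7 − 18·108)/516 = -92/43.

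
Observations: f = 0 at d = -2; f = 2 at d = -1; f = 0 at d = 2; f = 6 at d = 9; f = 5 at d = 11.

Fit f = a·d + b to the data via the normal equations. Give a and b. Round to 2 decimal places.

Forming AᵀA = [[211, 19]; [19, 5]] and Aᵀf = [107, 13]ᵀ gives AᵀA·[a, b]ᵀ = Aᵀf.
Determinant 211·5 − 19² = 694.
a = (107·5 − 19·13)/694 = 144/347; b = (211·13 − 19·107)/694 = 355/347.

a = 0.41, b = 1.02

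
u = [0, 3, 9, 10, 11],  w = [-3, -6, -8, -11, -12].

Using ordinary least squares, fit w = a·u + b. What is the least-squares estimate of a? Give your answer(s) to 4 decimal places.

a = -0.7296

From the data, Σu·u = 311, Σu = 33, Σ1 = 5.
And Σu·w = -332, Σw = -40.
So AᵀA·[a, b]ᵀ = Aᵀw: [[311, 33]; [33, 5]]·[a, b]ᵀ = [-332, -40]ᵀ.
Δ = 311·5 − 33² = 466.
a = ((-332)·5 − 33·(-40))/466 = -170/233; b = (311·(-40) − 33·(-332))/466 = -742/233.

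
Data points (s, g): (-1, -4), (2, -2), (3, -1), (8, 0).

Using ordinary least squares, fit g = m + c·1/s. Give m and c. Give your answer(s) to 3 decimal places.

Normal-equation sums: Σ1 = 4, Σ1/s = -1/24, Σ1/s·1/s = 793/576.
Moment sums: Σg = -7, Σ1/s·g = 8/3.
So XᵀX·[m, c]ᵀ = Xᵀg: [[4, -1/24]; [-1/24, 793/576]]·[m, c]ᵀ = [-7, 8/3]ᵀ.
Eliminating c: (793/576)·(row 1) − (-1/24)·(row 2) gives (1057/192)·m = (793/576)·(-7) − (-1/24)·(8/3) = -1829/192, so m = -1829/1057.
Then c = ((8/3) − (-1/24)·(-1829/1057))/(793/576) = 1992/1057.

m = -1.730, c = 1.885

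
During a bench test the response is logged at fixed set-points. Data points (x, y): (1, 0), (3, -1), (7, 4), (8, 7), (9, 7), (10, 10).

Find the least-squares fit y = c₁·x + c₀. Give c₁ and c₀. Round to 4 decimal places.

c₁ = 1.1526, c₀ = -2.8000

Sums needed: Σx·x = 304, Σx = 38, Σ1 = 6.
And Σx·y = 244, Σy = 27.
AᵀA·[c₁, c₀]ᵀ = Aᵀy becomes [[304, 38]; [38, 6]]·[c₁, c₀]ᵀ = [244, 27]ᵀ.
Δ = 304·6 − 38² = 380.
c₁ = (244·6 − 38·27)/380 = 219/190; c₀ = (304·27 − 38·244)/380 = -14/5.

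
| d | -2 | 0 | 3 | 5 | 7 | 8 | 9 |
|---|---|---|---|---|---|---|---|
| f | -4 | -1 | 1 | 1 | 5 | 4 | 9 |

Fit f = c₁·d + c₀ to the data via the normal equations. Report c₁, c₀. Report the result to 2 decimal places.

c₁ = 0.96, c₀ = -1.99

With design matrix X, XᵀX = [[232, 30]; [30, 7]] and Xᵀf = [164, 15]ᵀ.
Eliminating c₀: 7·(row 1) − 30·(row 2) gives 724·c₁ = 7·164 − 30·15 = 698, so c₁ = 349/362.
Then c₀ = (15 − 30·(349/362))/7 = -360/181.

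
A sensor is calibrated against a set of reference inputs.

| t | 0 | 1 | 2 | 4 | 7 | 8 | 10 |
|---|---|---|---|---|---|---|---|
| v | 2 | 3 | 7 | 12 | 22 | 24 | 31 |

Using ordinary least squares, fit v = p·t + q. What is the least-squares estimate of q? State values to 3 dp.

q = 0.915

With design matrix X, XᵀX = [[234, 32]; [32, 7]] and Xᵀv = [721, 101]ᵀ.
det = 234·7 − 32² = 614.
p = (721·7 − 32·101)/614 = 1815/614; q = (234·101 − 32·721)/614 = 281/307.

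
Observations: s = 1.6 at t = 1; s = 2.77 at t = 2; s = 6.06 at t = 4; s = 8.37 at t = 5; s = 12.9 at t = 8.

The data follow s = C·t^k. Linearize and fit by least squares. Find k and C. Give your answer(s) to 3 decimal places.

k = 1.031, C = 1.500

Let Y = ln s. Fitting Y = k·ln t + ln C by least squares:
Σln t = 5.7683, Σ(ln t)² = 9.3166, Σln s = 7.9724, Σln t·ln s = 11.9410.
Equations: 9.3166·k + 5.7683·ln C = 11.9410;  5.7683·k + 5·ln C = 7.9724.
Δ = 9.3166·5 − (5.7683)² = 13.3096; k = (11.9410·5 − 5.7683·7.9724)/13.3096 = 1.03064, ln C = (9.3166·7.9724 − 5.7683·11.9410)/13.3096 = 0.40547, so C = exp(0.40547) = 1.50001.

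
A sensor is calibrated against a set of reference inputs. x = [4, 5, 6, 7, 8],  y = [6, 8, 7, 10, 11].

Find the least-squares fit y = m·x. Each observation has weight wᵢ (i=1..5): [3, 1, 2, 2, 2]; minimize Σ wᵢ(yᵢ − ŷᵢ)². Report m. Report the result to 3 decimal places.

Sums needed: Σwᵢ·x·x = 371.
Right-hand side: Σwᵢ·x·y = 512.
So MᵀWM·[m]ᵀ = MᵀWy: [[371]]·[m]ᵀ = [512]ᵀ.
m = 512/371 = 1.38005.

m = 1.380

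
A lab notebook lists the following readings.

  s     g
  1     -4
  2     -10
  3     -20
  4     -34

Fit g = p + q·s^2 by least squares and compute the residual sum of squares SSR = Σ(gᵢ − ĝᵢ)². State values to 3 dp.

SSR = 0.000

Compute the Gram sums: Σ1 = 4, Σs^2 = 30, Σs^2·s^2 = 354.
For Xᵀg: Σg = -68, Σs^2·g = -768.
Eliminating q: 354·(row 1) − 30·(row 2) gives 516·p = 354·(-68) − 30·(-768) = -1032, so p = -2.
Then q = ((-768) − 30·(-2))/354 = -2.
Residuals: 0, 0, 0, 0; SSR = 0.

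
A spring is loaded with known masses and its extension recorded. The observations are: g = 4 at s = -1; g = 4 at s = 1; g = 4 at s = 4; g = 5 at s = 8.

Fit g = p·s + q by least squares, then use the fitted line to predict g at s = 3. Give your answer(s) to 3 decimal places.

Normal-equation sums: Σs·s = 82, Σs = 12, Σ1 = 4.
For Aᵀg: Σs·g = 56, Σg = 17.
So AᵀA·[p, q]ᵀ = Aᵀg: [[82, 12]; [12, 4]]·[p, q]ᵀ = [56, 17]ᵀ.
det = 82·4 − 12² = 184.
p = (56·4 − 12·17)/184 = 5/46; q = (82·17 − 12·56)/184 = 361/92.
At s = 3: ĝ = (5/46)·(3) + (361/92)·(1) = 17/4.

ĝ = 4.250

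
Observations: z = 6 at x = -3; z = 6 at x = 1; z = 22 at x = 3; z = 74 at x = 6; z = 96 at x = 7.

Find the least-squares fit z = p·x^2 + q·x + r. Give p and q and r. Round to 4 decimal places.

p = 1.5451, q = 2.8316, r = 0.7341

Setting ∂/∂p … = 0 gives: 3860·p + 560·q + 104·r = 7626;  560·p + 104·q + 14·r = 1170;  104·p + 14·q + 5·r = 204.
(Σx^2·x^2 = 3860, Σx^2·x = 560, Σx^2 = 104, Σx·x = 104, Σx = 14, Σ1 = 5, Σx^2·z = 7626, Σx·z = 1170, Σz = 204.)
Solving the 3×3 system (Gaussian elimination) gives p = 4045/2618, q = 1059/374, r = 961/1309.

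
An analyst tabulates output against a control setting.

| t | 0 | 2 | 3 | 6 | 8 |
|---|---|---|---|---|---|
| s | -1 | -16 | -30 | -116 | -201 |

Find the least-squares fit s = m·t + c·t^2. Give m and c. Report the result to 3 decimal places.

Setting ∂/∂m … = 0 gives: 113·m + 763·c = -2426;  763·m + 5489·c = -17374.
Eliminating c: 5489·(row 1) − 763·(row 2) gives 38088·m = 5489·(-2426) − 763·(-17374) = -59952, so m = -2498/1587.
Then c = ((-17374) − 763·(-2498/1587))/5489 = -4676/1587.

m = -1.574, c = -2.946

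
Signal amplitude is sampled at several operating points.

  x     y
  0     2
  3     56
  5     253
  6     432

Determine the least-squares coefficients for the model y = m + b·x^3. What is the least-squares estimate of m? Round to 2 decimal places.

m = 2.43

Forming MᵀM = [[4, 368]; [368, 63010]] and Mᵀy = [743, 126449]ᵀ gives MᵀM·[m, b]ᵀ = Mᵀy.
det = 4·63010 − 368² = 116616.
m = (743·63010 − 368·126449)/116616 = 3293/1356; b = (4·126449 − 368·743)/116616 = 1351/678.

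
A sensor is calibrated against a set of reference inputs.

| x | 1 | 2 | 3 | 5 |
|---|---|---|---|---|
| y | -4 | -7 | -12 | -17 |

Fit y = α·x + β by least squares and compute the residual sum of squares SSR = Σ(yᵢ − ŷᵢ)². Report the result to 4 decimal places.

SSR = 1.8857

Sums needed: Σx·x = 39, Σx = 11, Σ1 = 4.
For Mᵀy: Σx·y = -139, Σy = -40.
So MᵀM·[α, β]ᵀ = Mᵀy: [[39, 11]; [11, 4]]·[α, β]ᵀ = [-139, -40]ᵀ.
Eliminating β: 4·(row 1) − 11·(row 2) gives 35·α = 4·(-139) − 11·(-40) = -116, so α = -116/35.
Then β = ((-40) − 11·(-116/35))/4 = -31/35.
Residuals: 1/5, 18/35, -41/35, 16/35; SSR = 66/35.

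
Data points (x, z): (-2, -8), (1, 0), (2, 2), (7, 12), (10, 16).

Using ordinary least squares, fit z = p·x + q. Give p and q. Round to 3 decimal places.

Entries of MᵀM: Σx·x = 158, Σx = 18, Σ1 = 5.
Moment sums: Σx·z = 264, Σz = 22.
MᵀM·[p, q]ᵀ = Mᵀz becomes [[158, 18]; [18, 5]]·[p, q]ᵀ = [264, 22]ᵀ.
Δ = 158·5 − 18² = 466.
p = (264·5 − 18·22)/466 = 462/233; q = (158·22 − 18·264)/466 = -638/233.

p = 1.983, q = -2.738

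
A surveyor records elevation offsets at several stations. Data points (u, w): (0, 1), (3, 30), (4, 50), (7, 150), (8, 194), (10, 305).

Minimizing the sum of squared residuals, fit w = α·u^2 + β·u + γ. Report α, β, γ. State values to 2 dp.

From the data, Σu^2·u^2 = 16834, Σu^2·u = 1946, Σu^2 = 238, Σu·u = 238, Σu = 32, Σ1 = 6.
For Mᵀw: Σu^2·w = 51336, Σu·w = 5942, Σw = 730.
So MᵀM·[α, β, γ]ᵀ = Mᵀw: [[16834, 1946, 238]; [1946, 238, 32]; [238, 32, 6]]·[α, β, γ]ᵀ = [51336, 5942, 730]ᵀ.
Row-reducing yields α = 90458/29955, β = 469/5991, γ = 14617/9985.

α = 3.02, β = 0.08, γ = 1.46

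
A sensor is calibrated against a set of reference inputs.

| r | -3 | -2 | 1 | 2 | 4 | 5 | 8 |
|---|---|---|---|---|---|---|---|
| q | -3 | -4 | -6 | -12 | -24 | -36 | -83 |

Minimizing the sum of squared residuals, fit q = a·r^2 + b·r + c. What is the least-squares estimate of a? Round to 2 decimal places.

Entries of XᵀX: Σr^2·r^2 = 5091, Σr^2·r = 675, Σr^2 = 123, Σr·r = 123, Σr = 15, Σ1 = 7.
For Xᵀq: Σr^2·q = -6693, Σr·q = -953, Σq = -168.
So XᵀX·[a, b, c]ᵀ = Xᵀq: [[5091, 675, 123]; [675, 123, 15]; [123, 15, 7]]·[a, b, c]ᵀ = [-6693, -953, -168]ᵀ.
Row-reducing yields a = -18651/18844, b = -115597/56532, c = -20981/9422.

a = -0.99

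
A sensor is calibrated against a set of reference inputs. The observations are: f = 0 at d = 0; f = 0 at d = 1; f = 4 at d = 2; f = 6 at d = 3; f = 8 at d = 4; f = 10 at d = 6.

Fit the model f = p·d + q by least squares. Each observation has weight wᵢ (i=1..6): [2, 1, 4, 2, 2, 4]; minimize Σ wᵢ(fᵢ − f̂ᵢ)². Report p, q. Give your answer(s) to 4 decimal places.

p = 1.7071, q = 0.2510

From the data, Σwᵢ·d·d = 211, Σwᵢ·d = 47, Σwᵢ·1 = 15.
And Σwᵢ·d·f = 372, Σwᵢ·f = 84.
So MᵀWM·[p, q]ᵀ = MᵀWf: [[211, 47]; [47, 15]]·[p, q]ᵀ = [372, 84]ᵀ.
det = 211·15 − 47² = 956.
p = (372·15 − 47·84)/956 = 408/239; q = (211·84 − 47·372)/956 = 60/239.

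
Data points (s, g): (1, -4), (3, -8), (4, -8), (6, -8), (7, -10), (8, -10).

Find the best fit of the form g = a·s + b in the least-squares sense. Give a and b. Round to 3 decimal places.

a = -0.746, b = -4.392

Setting ∂/∂a … = 0 gives: 175·a + 29·b = -258;  29·a + 6·b = -48.
(Σs·s = 175, Σs = 29, Σ1 = 6, Σs·g = -258, Σg = -48.)
Eliminating b: 6·(row 1) − 29·(row 2) gives 209·a = 6·(-258) − 29·(-48) = -156, so a = -156/209.
Then b = ((-48) − 29·(-156/209))/6 = -918/209.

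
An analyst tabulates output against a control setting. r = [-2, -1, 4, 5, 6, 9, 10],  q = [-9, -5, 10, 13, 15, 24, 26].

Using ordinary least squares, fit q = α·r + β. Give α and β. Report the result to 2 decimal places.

From the data, Σr·r = 263, Σr = 31, Σ1 = 7.
And Σr·q = 694, Σq = 74.
Eliminating β: 7·(row 1) − 31·(row 2) gives 880·α = 7·694 − 31·74 = 2564, so α = 641/220.
Then β = (74 − 31·(641/220))/7 = -513/220.

α = 2.91, β = -2.33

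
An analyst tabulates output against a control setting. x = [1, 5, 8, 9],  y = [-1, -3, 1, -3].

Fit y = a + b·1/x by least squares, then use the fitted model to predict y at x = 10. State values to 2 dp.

ŷ = -1.66

Normal-equation sums: Σ1 = 4, Σ1/x = 517/360, Σ1/x·1/x = 138409/129600.
For Aᵀy: Σy = -6, Σ1/x·y = -217/120.
det = 4·(138409/129600) − (517/360)² = 95449/43200.
a = ((-6)·(138409/129600) − (517/360)·(-217/120))/(95449/43200) = -164629/95449; b = (4·(-217/120) − (517/360)·(-6))/(95449/43200) = 59760/95449.
At x = 10: ŷ = (-164629/95449)·(1) + (59760/95449)·(1/10) = -158653/95449.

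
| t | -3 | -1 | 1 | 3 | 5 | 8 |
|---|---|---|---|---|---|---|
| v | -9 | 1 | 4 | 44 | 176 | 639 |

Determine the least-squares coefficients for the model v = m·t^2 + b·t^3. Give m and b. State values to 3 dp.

MᵀM·[m, b]ᵀ = Mᵀv reads: 4885·m + 35893·b = 45616;  35893·m + 279229·b = 350602.
(Σt^2·t^2 = 4885, Σt^2·t^3 = 35893, Σt^3·t^3 = 279229, Σt^2·v = 45616, Σt^3·v = 350602.)
Eliminating b: 279229·(row 1) − 35893·(row 2) gives 75726216·m = 279229·45616 − 35893·350602 = 153152478, so m = 8508471/4207012.
Then b = (350602 − 35893·(8508471/4207012))/279229 = 4188649/4207012.

m = 2.022, b = 0.996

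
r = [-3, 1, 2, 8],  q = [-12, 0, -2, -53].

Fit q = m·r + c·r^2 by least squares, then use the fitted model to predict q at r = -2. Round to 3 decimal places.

q̂ = -5.990

Compute the Gram sums: Σr·r = 78, Σr·r^2 = 494, Σr^2·r^2 = 4194.
Right-hand side: Σr·q = -392, Σr^2·q = -3508.
MᵀM·[m, c]ᵀ = Mᵀq becomes [[78, 494]; [494, 4194]]·[m, c]ᵀ = [-392, -3508]ᵀ.
Eliminating c: 4194·(row 1) − 494·(row 2) gives 83096·m = 4194·(-392) − 494·(-3508) = 88904, so m = 11113/10387.
Then c = ((-3508) − 494·(11113/10387))/4194 = -769/799.
At r = -2: q̂ = (11113/10387)·(-2) + (-769/799)·(4) = -62214/10387.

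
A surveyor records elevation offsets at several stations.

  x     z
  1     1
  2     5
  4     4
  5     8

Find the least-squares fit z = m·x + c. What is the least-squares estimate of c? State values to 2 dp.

MᵀM·[m, c]ᵀ = Mᵀz reads: 46·m + 12·c = 67;  12·m + 4·c = 18.
Δ = 46·4 − 12² = 40.
m = (67·4 − 12·18)/40 = 13/10; c = (46·18 − 12·67)/40 = 3/5.

c = 0.60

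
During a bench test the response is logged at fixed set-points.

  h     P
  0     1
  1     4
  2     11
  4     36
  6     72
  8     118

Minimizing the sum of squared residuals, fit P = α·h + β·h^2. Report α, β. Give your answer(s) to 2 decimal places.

Forming XᵀX = [[121, 801]; [801, 5665]] and XᵀP = [1546, 10768]ᵀ gives XᵀX·[α, β]ᵀ = XᵀP.
det = 121·5665 − 801² = 43864.
α = (1546·5665 − 801·10768)/43864 = 66461/21932; β = (121·10768 − 801·1546)/43864 = 32291/21932.

α = 3.03, β = 1.47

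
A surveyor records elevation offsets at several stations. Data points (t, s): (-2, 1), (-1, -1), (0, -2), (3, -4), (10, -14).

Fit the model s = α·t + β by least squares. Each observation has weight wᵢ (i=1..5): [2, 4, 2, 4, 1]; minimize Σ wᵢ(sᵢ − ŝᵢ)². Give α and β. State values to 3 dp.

AᵀWA·[α, β]ᵀ = AᵀWs reads: 148·α + 14·β = -188;  14·α + 13·β = -36.
(Σwᵢ·t·t = 148, Σwᵢ·t = 14, Σwᵢ·1 = 13, Σwᵢ·t·s = -188, Σwᵢ·s = -36.)
Eliminating β: 13·(row 1) − 14·(row 2) gives 1728·α = 13·(-188) − 14·(-36) = -1940, so α = -485/432.
Then β = ((-36) − 14·(-485/432))/13 = -337/216.

α = -1.123, β = -1.560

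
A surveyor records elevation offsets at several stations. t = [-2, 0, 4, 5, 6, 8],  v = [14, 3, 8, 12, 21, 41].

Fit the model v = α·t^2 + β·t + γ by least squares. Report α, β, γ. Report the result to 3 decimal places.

α = 0.959, β = -2.986, γ = 3.778

With design matrix M, MᵀM = [[6289, 909, 145]; [909, 145, 21]; [145, 21, 6]] and Mᵀv = [3864, 518, 99]ᵀ.
Row-reducing yields α = 1983/2068, β = -6175/2068, γ = 1953/517.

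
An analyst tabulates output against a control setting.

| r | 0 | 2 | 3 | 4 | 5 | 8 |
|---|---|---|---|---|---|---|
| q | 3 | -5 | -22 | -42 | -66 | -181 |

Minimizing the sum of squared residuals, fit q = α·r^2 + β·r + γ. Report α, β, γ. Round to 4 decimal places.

α = -2.9935, β = 0.9026, γ = 3.3961

The normal equations are: 5074·α + 736·β + 118·γ = -14124;  736·α + 118·β + 22·γ = -2022;  118·α + 22·β + 6·γ = -313.
(Σr^2·r^2 = 5074, Σr^2·r = 736, Σr^2 = 118, Σr·r = 118, Σr = 22, Σ1 = 6, Σr^2·q = -14124, Σr·q = -2022, Σq = -313.)
Row-reducing yields α = -461/154, β = 139/154, γ = 523/154.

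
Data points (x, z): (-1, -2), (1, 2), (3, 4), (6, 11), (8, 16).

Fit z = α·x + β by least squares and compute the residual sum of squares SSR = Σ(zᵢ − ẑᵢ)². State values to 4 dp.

SSR = 3.1391

MᵀM·[α, β]ᵀ = Mᵀz reads: 111·α + 17·β = 210;  17·α + 5·β = 31.
(Σx·x = 111, Σx = 17, Σ1 = 5, Σx·z = 210, Σz = 31.)
Determinant 111·5 − 17² = 266.
α = (210·5 − 17·31)/266 = 523/266; β = (111·31 − 17·210)/266 = -129/266.
Residuals: 60/133, 69/133, -188/133, -83/266, 201/266; SSR = 835/266.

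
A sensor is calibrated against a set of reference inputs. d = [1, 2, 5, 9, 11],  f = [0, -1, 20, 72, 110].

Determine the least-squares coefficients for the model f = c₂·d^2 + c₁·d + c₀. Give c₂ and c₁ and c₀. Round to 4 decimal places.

c₂ = 0.9970, c₁ = -0.8203, c₀ = -1.4655

From the data, Σd^2·d^2 = 21844, Σd^2·d = 2194, Σd^2 = 232, Σd·d = 232, Σd = 28, Σ1 = 5.
Moment sums: Σd^2·f = 19638, Σd·f = 1956, Σf = 201.
Normal equations: [[21844, 2194, 232]; [2194, 232, 28]; [232, 28, 5]]·[c₂, c₁, c₀]ᵀ = [19638, 1956, 201]ᵀ.
Row-reducing yields c₂ = 13496/13537, c₁ = -11105/13537, c₀ = -19839/13537.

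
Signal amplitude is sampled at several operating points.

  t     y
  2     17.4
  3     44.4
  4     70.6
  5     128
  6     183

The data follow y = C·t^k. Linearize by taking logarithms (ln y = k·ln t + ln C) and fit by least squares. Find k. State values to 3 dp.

Let Y = ln y. Fitting Y = k·ln t + ln C by least squares:
Σln t = 6.5793, Σ(ln t)² = 9.4099, Σln y = 20.9683, Σln t·ln y = 29.1919.
Equations: 9.4099·k + 6.5793·ln C = 29.1919;  6.5793·k + 5·ln C = 20.9683.
Δ = 9.4099·5 − (6.5793)² = 3.7630; k = (29.1919·5 − 6.5793·20.9683)/3.7630 = 2.12711, ln C = (9.4099·20.9683 − 6.5793·29.1919)/3.7630 = 1.39470.

k = 2.127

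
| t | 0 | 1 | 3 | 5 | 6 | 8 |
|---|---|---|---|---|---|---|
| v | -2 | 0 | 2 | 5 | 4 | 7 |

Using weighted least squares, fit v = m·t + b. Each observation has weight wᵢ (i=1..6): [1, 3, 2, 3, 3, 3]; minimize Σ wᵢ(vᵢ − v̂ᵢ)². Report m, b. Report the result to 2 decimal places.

Sums needed: Σwᵢ·t·t = 396, Σwᵢ·t = 66, Σwᵢ·1 = 15.
Moment sums: Σwᵢ·t·v = 327, Σwᵢ·v = 50.
AᵀWA·[m, b]ᵀ = AᵀWv becomes [[396, 66]; [66, 15]]·[m, b]ᵀ = [327, 50]ᵀ.
Determinant 396·15 − 66² = 1584.
m = (327·15 − 66·50)/1584 = 535/528; b = (396·50 − 66·327)/1584 = -9/8.

m = 1.01, b = -1.13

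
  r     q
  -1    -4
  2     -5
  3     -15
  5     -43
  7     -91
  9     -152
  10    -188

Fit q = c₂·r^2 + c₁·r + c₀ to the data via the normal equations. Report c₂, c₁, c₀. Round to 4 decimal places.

With design matrix X, XᵀX = [[19685, 2231, 269]; [2231, 269, 35]; [269, 35, 7]] and Xᵀq = [-36805, -4151, -498]ᵀ.
Inverting the 3×3 Gram matrix, [c₂, c₁, c₀]ᵀ = [-330935/163956, 222101/163956, -4787/13663]ᵀ.

c₂ = -2.0184, c₁ = 1.3546, c₀ = -0.3504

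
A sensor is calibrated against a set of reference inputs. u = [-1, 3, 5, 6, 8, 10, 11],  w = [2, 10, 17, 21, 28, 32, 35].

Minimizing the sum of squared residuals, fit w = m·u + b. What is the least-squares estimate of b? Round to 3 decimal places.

b = 3.522

Forming AᵀA = [[356, 42]; [42, 7]] and Aᵀw = [1168, 145]ᵀ gives AᵀA·[m, b]ᵀ = Aᵀw.
det = 356·7 − 42² = 728.
m = (1168·7 − 42·145)/728 = 149/52; b = (356·145 − 42·1168)/728 = 641/182.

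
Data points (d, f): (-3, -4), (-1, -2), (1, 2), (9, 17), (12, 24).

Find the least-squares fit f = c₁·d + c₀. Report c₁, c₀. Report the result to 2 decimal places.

c₁ = 1.89, c₀ = 0.59

Setting ∂/∂c₁ … = 0 gives: 236·c₁ + 18·c₀ = 457;  18·c₁ + 5·c₀ = 37.
(Σd·d = 236, Σd = 18, Σ1 = 5, Σd·f = 457, Σf = 37.)
det = 236·5 − 18² = 856.
c₁ = (457·5 − 18·37)/856 = 1619/856; c₀ = (236·37 − 18·457)/856 = 253/428.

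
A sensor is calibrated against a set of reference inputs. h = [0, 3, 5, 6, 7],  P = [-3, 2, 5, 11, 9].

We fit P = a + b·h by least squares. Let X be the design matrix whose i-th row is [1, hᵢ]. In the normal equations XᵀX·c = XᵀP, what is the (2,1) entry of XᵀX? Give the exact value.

Row 2 ↔ basis h, column 1 ↔ basis 1, so (XᵀX)_{2,1} = Σᵢ h = (0)·(1) + (3)·(1) + (5)·(1) + (6)·(1) + (7)·(1) = 21.

21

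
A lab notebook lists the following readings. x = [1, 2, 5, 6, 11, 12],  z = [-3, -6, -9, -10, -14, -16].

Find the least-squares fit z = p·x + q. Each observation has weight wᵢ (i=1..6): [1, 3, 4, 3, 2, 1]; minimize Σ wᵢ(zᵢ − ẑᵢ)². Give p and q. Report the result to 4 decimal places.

AᵀWA·[p, q]ᵀ = AᵀWz reads: 607·p + 79·q = -899;  79·p + 14·q = -131.
(Σwᵢ·x·x = 607, Σwᵢ·x = 79, Σwᵢ·1 = 14, Σwᵢ·x·z = -899, Σwᵢ·z = -131.)
Eliminating q: 14·(row 1) − 79·(row 2) gives 2257·p = 14·(-899) − 79·(-131) = -2237, so p = -2237/2257.
Then q = ((-131) − 79·(-2237/2257))/14 = -8496/2257.

p = -0.9911, q = -3.7643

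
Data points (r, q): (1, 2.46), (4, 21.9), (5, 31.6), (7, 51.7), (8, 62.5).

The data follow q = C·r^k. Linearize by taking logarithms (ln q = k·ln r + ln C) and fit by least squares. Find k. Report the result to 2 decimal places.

Taking logs, ln q = k·ln r + ln C, so regress ln q on ln r.
Sums: Σln r = 7.0211, Σ(ln r)² = 12.6227, Σln q = 15.5204, Σln r·ln q = 26.1128.
Normal system: [[12.6227, 7.0211]; [7.0211, 5]]·[k, ln C]ᵀ = [26.1128, 15.5204]ᵀ.
Δ = 12.6227·5 − (7.0211)² = 13.8181; k = (26.1128·5 − 7.0211·15.5204)/13.8181 = 1.56270, ln C = (12.6227·15.5204 − 7.0211·26.1128)/13.8181 = 0.90971.

k = 1.56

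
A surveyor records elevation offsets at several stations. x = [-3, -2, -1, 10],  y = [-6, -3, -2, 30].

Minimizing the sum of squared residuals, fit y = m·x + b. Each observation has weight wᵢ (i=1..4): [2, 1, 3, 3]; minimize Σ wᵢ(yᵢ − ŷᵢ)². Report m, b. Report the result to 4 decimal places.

AᵀWA·[m, b]ᵀ = AᵀWy reads: 325·m + 19·b = 948;  19·m + 9·b = 69.
(Σwᵢ·x·x = 325, Σwᵢ·x = 19, Σwᵢ·1 = 9, Σwᵢ·x·y = 948, Σwᵢ·y = 69.)
Determinant 325·9 − 19² = 2564.
m = (948·9 − 19·69)/2564 = 7221/2564; b = (325·69 − 19·948)/2564 = 4413/2564.

m = 2.8163, b = 1.7211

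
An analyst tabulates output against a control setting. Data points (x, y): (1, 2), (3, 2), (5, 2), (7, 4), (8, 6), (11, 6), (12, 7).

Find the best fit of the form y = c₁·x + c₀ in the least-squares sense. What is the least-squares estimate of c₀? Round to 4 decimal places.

c₀ = 0.7463

Normal-equation sums: Σx·x = 413, Σx = 47, Σ1 = 7.
Right-hand side: Σx·y = 244, Σy = 29.
So AᵀA·[c₁, c₀]ᵀ = Aᵀy: [[413, 47]; [47, 7]]·[c₁, c₀]ᵀ = [244, 29]ᵀ.
Eliminating c₀: 7·(row 1) − 47·(row 2) gives 682·c₁ = 7·244 − 47·29 = 345, so c₁ = 345/682.
Then c₀ = (29 − 47·(345/682))/7 = 509/682.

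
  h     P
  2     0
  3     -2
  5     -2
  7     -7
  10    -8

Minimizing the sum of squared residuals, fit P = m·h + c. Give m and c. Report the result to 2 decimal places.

m = -1.03, c = 1.76

From the data, Σh·h = 187, Σh = 27, Σ1 = 5.
Right-hand side: Σh·P = -145, ΣP = -19.
So AᵀA·[m, c]ᵀ = AᵀP: [[187, 27]; [27, 5]]·[m, c]ᵀ = [-145, -19]ᵀ.
Eliminating c: 5·(row 1) − 27·(row 2) gives 206·m = 5·(-145) − 27·(-19) = -212, so m = -106/103.
Then c = ((-19) − 27·(-106/103))/5 = 181/103.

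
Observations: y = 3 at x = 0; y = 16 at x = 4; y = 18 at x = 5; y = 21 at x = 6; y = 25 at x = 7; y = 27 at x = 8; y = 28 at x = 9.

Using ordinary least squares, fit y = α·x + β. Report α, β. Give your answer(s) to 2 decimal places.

With design matrix A, AᵀA = [[271, 39]; [39, 7]] and Aᵀy = [923, 138]ᵀ.
Eliminating β: 7·(row 1) − 39·(row 2) gives 376·α = 7·923 − 39·138 = 1079, so α = 1079/376.
Then β = (138 − 39·(1079/376))/7 = 1401/376.

α = 2.87, β = 3.73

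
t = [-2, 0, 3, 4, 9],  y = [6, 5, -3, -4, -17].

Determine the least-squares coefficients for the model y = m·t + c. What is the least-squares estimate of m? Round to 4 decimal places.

m = -2.1695

Forming AᵀA = [[110, 14]; [14, 5]] and Aᵀy = [-190, -13]ᵀ gives AᵀA·[m, c]ᵀ = Aᵀy.
Δ = 110·5 − 14² = 354.
m = ((-190)·5 − 14·(-13))/354 = -128/59; c = (110·(-13) − 14·(-190))/354 = 205/59.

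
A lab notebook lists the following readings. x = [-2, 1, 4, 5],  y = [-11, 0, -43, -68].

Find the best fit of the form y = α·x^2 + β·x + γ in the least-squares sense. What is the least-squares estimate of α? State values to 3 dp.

α = -2.939

Entries of MᵀM: Σx^2·x^2 = 898, Σx^2·x = 182, Σx^2 = 46, Σx·x = 46, Σx = 8, Σ1 = 4.
For Mᵀy: Σx^2·y = -2432, Σx·y = -490, Σy = -122.
MᵀM·[α, β, γ]ᵀ = Mᵀy becomes [[898, 182, 46]; [182, 46, 8]; [46, 8, 4]]·[α, β, γ]ᵀ = [-2432, -490, -122]ᵀ.
Row-reducing yields α = -97/33, β = 34/55, γ = 31/15.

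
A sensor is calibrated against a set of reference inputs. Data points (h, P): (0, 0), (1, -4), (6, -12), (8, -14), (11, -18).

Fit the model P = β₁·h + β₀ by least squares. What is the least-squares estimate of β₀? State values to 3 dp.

Entries of XᵀX: Σh·h = 222, Σh = 26, Σ1 = 5.
Right-hand side: Σh·P = -386, ΣP = -48.
Normal equations: [[222, 26]; [26, 5]]·[β₁, β₀]ᵀ = [-386, -48]ᵀ.
det = 222·5 − 26² = 434.
β₁ = ((-386)·5 − 26·(-48))/434 = -11/7; β₀ = (222·(-48) − 26·(-386))/434 = -10/7.

β₀ = -1.429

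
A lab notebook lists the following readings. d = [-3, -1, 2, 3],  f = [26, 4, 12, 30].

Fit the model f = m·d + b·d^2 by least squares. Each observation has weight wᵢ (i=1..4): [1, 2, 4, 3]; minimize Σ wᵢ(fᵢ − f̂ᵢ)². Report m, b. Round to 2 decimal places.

m = 0.34, b = 3.12

Forming AᵀWA = [[54, 84]; [84, 390]] and AᵀWf = [280, 1244]ᵀ gives AᵀWA·[m, b]ᵀ = AᵀWf.
Determinant 54·390 − 84² = 14004.
m = (280·390 − 84·1244)/14004 = 392/1167; b = (54·1244 − 84·280)/14004 = 3638/1167.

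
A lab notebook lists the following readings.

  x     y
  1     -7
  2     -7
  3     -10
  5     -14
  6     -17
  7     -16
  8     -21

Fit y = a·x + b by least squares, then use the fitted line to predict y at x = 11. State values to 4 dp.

With design matrix A, AᵀA = [[188, 32]; [32, 7]] and Aᵀy = [-503, -92]ᵀ.
Eliminating b: 7·(row 1) − 32·(row 2) gives 292·a = 7·(-503) − 32·(-92) = -577, so a = -577/292.
Then b = ((-92) − 32·(-577/292))/7 = -300/73.
At x = 11: ŷ = (-577/292)·(11) + (-300/73)·(1) = -7547/292.

ŷ = -25.8459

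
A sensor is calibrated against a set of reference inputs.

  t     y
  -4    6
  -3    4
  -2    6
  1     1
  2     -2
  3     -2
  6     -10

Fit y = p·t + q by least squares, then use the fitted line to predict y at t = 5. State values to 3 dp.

ŷ = -6.529

From the data, Σt·t = 79, Σt = 3, Σ1 = 7.
For Aᵀy: Σt·y = -117, Σy = 3.
AᵀA·[p, q]ᵀ = Aᵀy becomes [[79, 3]; [3, 7]]·[p, q]ᵀ = [-117, 3]ᵀ.
Eliminating q: 7·(row 1) − 3·(row 2) gives 544·p = 7·(-117) − 3·3 = -828, so p = -207/136.
Then q = (3 − 3·(-207/136))/7 = 147/136.
At t = 5: ŷ = (-207/136)·(5) + (147/136)·(1) = -111/17.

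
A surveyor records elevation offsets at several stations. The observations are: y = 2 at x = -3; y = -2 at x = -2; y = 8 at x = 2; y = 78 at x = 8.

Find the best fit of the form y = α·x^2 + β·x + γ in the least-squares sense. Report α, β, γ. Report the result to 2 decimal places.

AᵀA·[α, β, γ]ᵀ = Aᵀy reads: 4209·α + 485·β + 81·γ = 5034;  485·α + 81·β + 5·γ = 638;  81·α + 5·β + 4·γ = 86.
Inverting the 3×3 Gram matrix, [α, β, γ]ᵀ = [8507/8950, 3969/1790, -2324/4475]ᵀ.

α = 0.95, β = 2.22, γ = -0.52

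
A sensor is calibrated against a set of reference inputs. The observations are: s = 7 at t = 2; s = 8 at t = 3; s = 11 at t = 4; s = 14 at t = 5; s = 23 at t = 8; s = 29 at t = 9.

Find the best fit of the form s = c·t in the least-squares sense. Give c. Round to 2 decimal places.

The normal system MᵀM·[c]ᵀ = Mᵀs is [[199]]·[c]ᵀ = [597]ᵀ.
c = 597/199 = 3.

c = 3.00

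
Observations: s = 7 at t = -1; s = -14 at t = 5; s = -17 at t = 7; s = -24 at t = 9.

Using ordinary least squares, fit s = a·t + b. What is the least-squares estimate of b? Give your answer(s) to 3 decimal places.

Sums needed: Σt·t = 156, Σt = 20, Σ1 = 4.
Right-hand side: Σt·s = -412, Σs = -48.
So AᵀA·[a, b]ᵀ = Aᵀs: [[156, 20]; [20, 4]]·[a, b]ᵀ = [-412, -48]ᵀ.
Δ = 156·4 − 20² = 224.
a = ((-412)·4 − 20·(-48))/224 = -43/14; b = (156·(-48) − 20·(-412))/224 = 47/14.

b = 3.357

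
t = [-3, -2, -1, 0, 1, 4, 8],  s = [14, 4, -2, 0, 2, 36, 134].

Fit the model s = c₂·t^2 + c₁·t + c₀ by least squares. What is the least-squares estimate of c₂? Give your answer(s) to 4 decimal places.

Sums needed: Σt^2·t^2 = 4451, Σt^2·t = 541, Σt^2 = 95, Σt·t = 95, Σt = 7, Σ1 = 7.
Moment sums: Σt^2·s = 9294, Σt·s = 1170, Σs = 188.
Solving the 3×3 system (Gaussian elimination) gives c₂ = 90635/46267, c₁ = 56943/46267, c₀ = -44390/46267.

c₂ = 1.9590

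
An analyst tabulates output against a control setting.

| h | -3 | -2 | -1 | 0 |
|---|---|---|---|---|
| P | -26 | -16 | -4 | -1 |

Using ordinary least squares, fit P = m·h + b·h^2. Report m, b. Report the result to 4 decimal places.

Compute the Gram sums: Σh·h = 14, Σh·h^2 = -36, Σh^2·h^2 = 98.
For XᵀP: Σh·P = 114, Σh^2·P = -302.
XᵀX·[m, b]ᵀ = XᵀP becomes [[14, -36]; [-36, 98]]·[m, b]ᵀ = [114, -302]ᵀ.
Eliminating b: 98·(row 1) − (-36)·(row 2) gives 76·m = 98·114 − (-36)·(-302) = 300, so m = 75/19.
Then b = ((-302) − (-36)·(75/19))/98 = -31/19.

m = 3.9474, b = -1.6316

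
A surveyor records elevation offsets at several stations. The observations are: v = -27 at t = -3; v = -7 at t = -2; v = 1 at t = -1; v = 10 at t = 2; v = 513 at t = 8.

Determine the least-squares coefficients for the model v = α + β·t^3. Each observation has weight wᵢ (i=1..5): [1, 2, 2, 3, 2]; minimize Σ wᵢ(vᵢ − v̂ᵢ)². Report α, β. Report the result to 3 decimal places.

α = 1.483, β = 0.999

Compute the Gram sums: Σwᵢ·1 = 10, Σwᵢ·t^3 = 1003, Σwᵢ·t^3·t^3 = 525339.
Moment sums: Σwᵢ·v = 1017, Σwᵢ·t^3·v = 526391.
MᵀWM·[α, β]ᵀ = MᵀWv becomes [[10, 1003]; [1003, 525339]]·[α, β]ᵀ = [1017, 526391]ᵀ.
Determinant 10·525339 − 1003² = 4247381.
α = (1017·525339 − 1003·526391)/4247381 = 6299590/4247381; β = (10·526391 − 1003·1017)/4247381 = 4243859/4247381.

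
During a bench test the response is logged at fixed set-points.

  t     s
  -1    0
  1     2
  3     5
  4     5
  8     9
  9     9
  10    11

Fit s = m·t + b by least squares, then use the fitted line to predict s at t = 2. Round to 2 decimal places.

Compute the Gram sums: Σt·t = 272, Σt = 34, Σ1 = 7.
Right-hand side: Σt·s = 300, Σs = 41.
det = 272·7 − 34² = 748.
m = (300·7 − 34·41)/748 = 353/374; b = (272·41 − 34·300)/748 = 14/11.
At t = 2: ŝ = (353/374)·(2) + (14/11)·(1) = 591/187.

ŝ = 3.16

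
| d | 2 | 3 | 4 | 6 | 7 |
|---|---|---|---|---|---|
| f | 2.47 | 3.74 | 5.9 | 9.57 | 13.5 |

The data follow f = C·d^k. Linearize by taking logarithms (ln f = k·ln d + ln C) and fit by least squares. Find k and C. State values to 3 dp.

k = 1.339, C = 0.922

Let Y = ln f. Fitting Y = k·ln d + ln C by least squares:
Σln d = 6.9157, Σ(ln d)² = 10.6062, Σln f = 8.8596, Σln d·ln f = 13.6481.
Equations: 10.6062·k + 6.9157·ln C = 13.6481;  6.9157·k + 5·ln C = 8.8596.
Solving (det = 5.2037): k = 1.33941, ln C = -0.08068, so C = exp(-0.08068) = 0.92248.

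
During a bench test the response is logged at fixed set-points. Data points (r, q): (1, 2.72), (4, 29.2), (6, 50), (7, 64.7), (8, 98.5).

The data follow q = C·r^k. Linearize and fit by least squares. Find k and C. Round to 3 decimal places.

Linearized form: ln q = k·ln r + ln C. From the 5 transformed points,
AᵀA = [[13.2429, 7.2034]; [7.2034, 5]], rhs = [29.3457, 17.0466]ᵀ  (here Σln r = 7.2034, Σ(ln r)² = 13.2429, Σln q = 17.0466, Σln r·ln q = 29.3457).
Solving (det = 14.3252): k = 1.67081, ln C = 1.00222, so C = exp(1.00222) = 2.72432.

k = 1.671, C = 2.724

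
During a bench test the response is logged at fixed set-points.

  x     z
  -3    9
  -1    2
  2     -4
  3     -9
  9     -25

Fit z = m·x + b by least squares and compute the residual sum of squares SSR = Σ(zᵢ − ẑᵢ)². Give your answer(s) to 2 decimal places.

SSR = 3.76

Compute the Gram sums: Σx·x = 104, Σx = 10, Σ1 = 5.
Moment sums: Σx·z = -289, Σz = -27.
AᵀA·[m, b]ᵀ = Aᵀz becomes [[104, 10]; [10, 5]]·[m, b]ᵀ = [-289, -27]ᵀ.
Determinant 104·5 − 10² = 420.
m = ((-289)·5 − 10·(-27))/420 = -235/84; b = (104·(-27) − 10·(-289))/420 = 41/210.
Residuals: 173/420, -139/140, 7/5, -337/420, -1/60; SSR = 1579/420.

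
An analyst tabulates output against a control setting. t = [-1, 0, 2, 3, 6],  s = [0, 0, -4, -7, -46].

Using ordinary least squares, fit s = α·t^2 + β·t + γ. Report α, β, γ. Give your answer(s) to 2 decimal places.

With design matrix M, MᵀM = [[1394, 250, 50]; [250, 50, 10]; [50, 10, 5]] and Mᵀs = [-1735, -305, -57]ᵀ.
Row-reducing yields α = -35/24, β = 37/40, γ = 4/3.

α = -1.46, β = 0.93, γ = 1.33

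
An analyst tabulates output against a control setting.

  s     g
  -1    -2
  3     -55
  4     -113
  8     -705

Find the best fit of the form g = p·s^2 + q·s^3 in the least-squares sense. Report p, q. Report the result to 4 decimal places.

The normal system MᵀM·[p, q]ᵀ = Mᵀg is [[4434, 34034]; [34034, 266970]]·[p, q]ᵀ = [-47425, -369675]ᵀ.
Δ = 4434·266970 − 34034² = 25431824.
p = ((-47425)·266970 − 34034·(-369675))/25431824 = -1807575/577996; q = (4434·(-369675) − 34034·(-47425))/25431824 = -6269125/6357956.

p = -3.1273, q = -0.9860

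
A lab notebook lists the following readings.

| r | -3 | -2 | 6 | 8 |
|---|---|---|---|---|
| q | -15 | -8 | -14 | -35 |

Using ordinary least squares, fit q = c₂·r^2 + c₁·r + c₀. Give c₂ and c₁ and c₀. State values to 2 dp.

c₂ = -0.95, c₁ = 2.97, c₀ = 2.13

Entries of MᵀM: Σr^2·r^2 = 5489, Σr^2·r = 693, Σr^2 = 113, Σr·r = 113, Σr = 9, Σ1 = 4.
For Mᵀq: Σr^2·q = -2911, Σr·q = -303, Σq = -72.
Inverting the 3×3 Gram matrix, [c₂, c₁, c₀]ᵀ = [-9739/10261, 30471/10261, 21869/10261]ᵀ.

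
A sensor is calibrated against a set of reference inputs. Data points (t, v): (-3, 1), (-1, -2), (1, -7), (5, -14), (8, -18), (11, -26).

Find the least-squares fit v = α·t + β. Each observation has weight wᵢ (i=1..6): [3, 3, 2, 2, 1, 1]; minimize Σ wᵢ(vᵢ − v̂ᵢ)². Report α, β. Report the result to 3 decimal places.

Setting ∂/∂α … = 0 gives: 267·α + 19·β = -587;  19·α + 12·β = -89.
(Σwᵢ·t·t = 267, Σwᵢ·t = 19, Σwᵢ·1 = 12, Σwᵢ·t·v = -587, Σwᵢ·v = -89.)
Eliminating β: 12·(row 1) − 19·(row 2) gives 2843·α = 12·(-587) − 19·(-89) = -5353, so α = -5353/2843.
Then β = ((-89) − 19·(-5353/2843))/12 = -12610/2843.

α = -1.883, β = -4.435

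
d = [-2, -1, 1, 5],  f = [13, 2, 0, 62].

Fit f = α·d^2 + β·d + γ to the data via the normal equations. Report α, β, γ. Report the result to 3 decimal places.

α = 2.844, β = -1.474, γ = -1.686

Entries of XᵀX: Σd^2·d^2 = 643, Σd^2·d = 117, Σd^2 = 31, Σd·d = 31, Σd = 3, Σ1 = 4.
For Xᵀf: Σd^2·f = 1604, Σd·f = 282, Σf = 77.
Row-reducing yields α = 529/186, β = -457/310, γ = -784/465.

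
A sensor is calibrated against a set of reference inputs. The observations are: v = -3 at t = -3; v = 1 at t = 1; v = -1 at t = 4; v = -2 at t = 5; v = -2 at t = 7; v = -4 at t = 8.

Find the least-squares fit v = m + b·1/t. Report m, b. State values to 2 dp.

m = -2.60, b = 3.34

The normal equations are: 6·m + (1163/840)·b = -11;  (1163/840)·m + (881749/705600)·b = 79/140.
(Σ1 = 6, Σ1/t = 1163/840, Σ1/t·1/t = 881749/705600, Σv = -11, Σ1/t·v = 79/140.)
Eliminating b: (881749/705600)·(row 1) − (1163/840)·(row 2) gives (157517/28224)·m = (881749/705600)·(-11) − (1163/840)·(79/140) = -10250501/705600, so m = -10250501/3937925.
Then b = ((79/140) − (1163/840)·(-10250501/3937925))/(881749/705600) = 2627016/787585.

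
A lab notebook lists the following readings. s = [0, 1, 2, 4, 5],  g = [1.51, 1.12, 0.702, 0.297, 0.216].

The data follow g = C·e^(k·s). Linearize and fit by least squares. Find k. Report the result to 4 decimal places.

Let Y = ln g. Fitting Y = k·s + ln C by least squares:
Σs = 12.0000, Σ(s)² = 46.0000, Σln g = -2.5749, Σs·ln g = -13.1128.
Normal system: [[46.0000, 12.0000]; [12.0000, 5]]·[k, ln C]ᵀ = [-13.1128, -2.5749]ᵀ.
Δ = 46.0000·5 − (12.0000)² = 86.0000; k = (-13.1128·5 − 12.0000·-2.5749)/86.0000 = -0.40309, ln C = (46.0000·-2.5749 − 12.0000·-13.1128)/86.0000 = 0.45243.

k = -0.4031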